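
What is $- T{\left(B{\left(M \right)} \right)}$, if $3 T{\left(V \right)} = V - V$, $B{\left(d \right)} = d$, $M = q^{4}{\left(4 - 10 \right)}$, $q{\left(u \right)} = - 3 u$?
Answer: $0$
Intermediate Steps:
$M = 104976$ ($M = \left(- 3 \left(4 - 10\right)\right)^{4} = \left(\left(-3\right) \left(-6\right)\right)^{4} = 18^{4} = 104976$)
$T{\left(V \right)} = 0$ ($T{\left(V \right)} = \frac{V - V}{3} = \frac{1}{3} \cdot 0 = 0$)
$- T{\left(B{\left(M \right)} \right)} = \left(-1\right) 0 = 0$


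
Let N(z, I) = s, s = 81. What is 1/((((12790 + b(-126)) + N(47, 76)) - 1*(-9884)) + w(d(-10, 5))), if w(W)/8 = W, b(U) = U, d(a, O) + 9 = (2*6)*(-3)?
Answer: 1/22269 ≈ 4.4905e-5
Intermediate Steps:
d(a, O) = -45 (d(a, O) = -9 + (2*6)*(-3) = -9 + 12*(-3) = -9 - 36 = -45)
N(z, I) = 81
w(W) = 8*W
1/((((12790 + b(-126)) + N(47, 76)) - 1*(-9884)) + w(d(-10, 5))) = 1/((((12790 - 126) + 81) - 1*(-9884)) + 8*(-45)) = 1/(((12664 + 81) + 9884) - 360) = 1/((12745 + 9884) - 360) = 1/(22629 - 360) = 1/22269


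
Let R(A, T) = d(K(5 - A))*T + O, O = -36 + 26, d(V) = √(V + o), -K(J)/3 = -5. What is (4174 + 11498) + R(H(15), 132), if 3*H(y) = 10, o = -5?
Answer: 15662 + 132*√10 ≈ 16079.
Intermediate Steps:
H(y) = 10/3 (H(y) = (⅓)*10 = 10/3)
K(J) = 15 (K(J) = -3*(-5) = 15)
d(V) = √(-5 + V) (d(V) = √(V - 5) = √(-5 + V))
O = -10
R(A, T) = -10 + T*√10 (R(A, T) = √(-5 + 15)*T - 10 = √10*T - 10 = T*√10 - 10 = -10 + T*√10)
(4174 + 11498) + R(H(15), 132) = (4174 + 11498) + (-10 + 132*√10) = 15672 + (-10 + 132*√10) = 15662 + 132*√10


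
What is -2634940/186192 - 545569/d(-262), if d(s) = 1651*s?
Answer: -129774291629/10067447988 ≈ -12.890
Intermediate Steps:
-2634940/186192 - 545569/d(-262) = -2634940/186192 - 545569/(1651*(-262)) = -2634940*1/186192 - 545569/(-432562) = -658735/46548 - 545569*(-1/432562) = -658735/46548 + 545569/432562 = -129774291629/10067447988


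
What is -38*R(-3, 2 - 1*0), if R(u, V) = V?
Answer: -76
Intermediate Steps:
-38*R(-3, 2 - 1*0) = -38*(2 - 1*0) = -38*(2 + 0) = -38*2 = -76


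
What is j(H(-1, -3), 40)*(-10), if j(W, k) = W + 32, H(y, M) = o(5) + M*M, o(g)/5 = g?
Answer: -660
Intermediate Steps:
o(g) = 5*g
H(y, M) = 25 + M² (H(y, M) = 5*5 + M*M = 25 + M²)
j(W, k) = 32 + W
j(H(-1, -3), 40)*(-10) = (32 + (25 + (-3)²))*(-10) = (32 + (25 + 9))*(-10) = (32 + 34)*(-10) = 66*(-10) = -660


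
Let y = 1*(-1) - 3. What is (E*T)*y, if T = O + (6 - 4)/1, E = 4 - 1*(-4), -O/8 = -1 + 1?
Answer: -64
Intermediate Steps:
O = 0 (O = -8*(-1 + 1) = -8*0 = 0)
E = 8 (E = 4 + 4 = 8)
T = 2 (T = 0 + (6 - 4)/1 = 0 + 2*1 = 0 + 2 = 2)
y = -4 (y = -1 - 3 = -4)
(E*T)*y = (8*2)*(-4) = 16*(-4) = -64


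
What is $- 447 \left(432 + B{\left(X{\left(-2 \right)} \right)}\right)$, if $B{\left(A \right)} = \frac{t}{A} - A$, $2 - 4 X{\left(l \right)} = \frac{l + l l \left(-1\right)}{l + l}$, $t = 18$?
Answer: $- \frac{2059329}{8} \approx -2.5742 \cdot 10^{5}$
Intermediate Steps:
$X{\left(l \right)} = \frac{1}{2} - \frac{l - l^{2}}{8 l}$ ($X{\left(l \right)} = \frac{1}{2} - \frac{\left(l + l l \left(-1\right)\right) \frac{1}{l + l}}{4} = \frac{1}{2} - \frac{\left(l + l^{2} \left(-1\right)\right) \frac{1}{2 l}}{4} = \frac{1}{2} - \frac{\left(l - l^{2}\right) \frac{1}{2 l}}{4} = \frac{1}{2} - \frac{\frac{1}{2} \frac{1}{l} \left(l - l^{2}\right)}{4} = \frac{1}{2} - \frac{l - l^{2}}{8 l}$)
$B{\left(A \right)} = - A + \frac{18}{A}$ ($B{\left(A \right)} = \frac{18}{A} - A = - A + \frac{18}{A}$)
$- 447 \left(432 + B{\left(X{\left(-2 \right)} \right)}\right) = - 447 \left(432 - \left(\frac{3}{8} - \frac{1}{4} - \frac{18}{\frac{3}{8} + \frac{1}{8} \left(-2\right)}\right)\right) = - 447 \left(432 + \left(- (\frac{3}{8} - \frac{1}{4}) + \frac{18}{\frac{3}{8} - \frac{1}{4}}\right)\right) = - 447 \left(432 + \left(\left(-1\right) \frac{1}{8} + 18 \frac{1}{\frac{1}{8}}\right)\right) = - 447 \left(432 + \left(- \frac{1}{8} + 18 \cdot 8\right)\right) = - 447 \left(432 + \left(- \frac{1}{8} + 144\right)\right) = - 447 \left(432 + \frac{1151}{8}\right) = \left(-447\right) \frac{4607}{8} = - \frac{2059329}{8}$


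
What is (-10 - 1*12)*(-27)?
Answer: 594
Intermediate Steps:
(-10 - 1*12)*(-27) = (-10 - 12)*(-27) = -22*(-27) = 594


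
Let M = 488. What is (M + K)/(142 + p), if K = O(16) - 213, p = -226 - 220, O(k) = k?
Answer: -291/304 ≈ -0.95724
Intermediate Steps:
p = -446
K = -197 (K = 16 - 213 = -197)
(M + K)/(142 + p) = (488 - 197)/(142 - 446) = 291/(-304) = 291*(-1/304) = -291/304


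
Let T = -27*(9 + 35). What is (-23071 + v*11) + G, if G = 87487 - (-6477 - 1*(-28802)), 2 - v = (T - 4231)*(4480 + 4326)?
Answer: 524958967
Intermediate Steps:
T = -1188 (T = -27*44 = -1188)
v = 47719716 (v = 2 - (-1188 - 4231)*(4480 + 4326) = 2 - (-5419)*8806 = 2 - 1*(-47719714) = 2 + 47719714 = 47719716)
G = 65162 (G = 87487 - (-6477 + 28802) = 87487 - 1*22325 = 87487 - 22325 = 65162)
(-23071 + v*11) + G = (-23071 + 47719716*11) + 65162 = (-23071 + 524916876) + 65162 = 524893805 + 65162 = 524958967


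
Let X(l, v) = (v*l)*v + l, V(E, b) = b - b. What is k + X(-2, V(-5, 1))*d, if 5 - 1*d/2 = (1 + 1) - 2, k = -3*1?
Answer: -23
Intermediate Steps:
V(E, b) = 0
X(l, v) = l + l*v² (X(l, v) = (l*v)*v + l = l*v² + l = l + l*v²)
k = -3
d = 10 (d = 10 - 2*((1 + 1) - 2) = 10 - 2*(2 - 2) = 10 - 2*0 = 10 + 0 = 10)
k + X(-2, V(-5, 1))*d = -3 - 2*(1 + 0²)*10 = -3 - 2*(1 + 0)*10 = -3 - 2*1*10 = -3 - 2*10 = -3 - 20 = -23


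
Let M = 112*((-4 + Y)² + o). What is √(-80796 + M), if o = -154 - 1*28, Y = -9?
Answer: 2*I*√20563 ≈ 286.8*I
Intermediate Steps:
o = -182 (o = -154 - 28 = -182)
M = -1456 (M = 112*((-4 - 9)² - 182) = 112*((-13)² - 182) = 112*(169 - 182) = 112*(-13) = -1456)
√(-80796 + M) = √(-80796 - 1456) = √(-82252) = 2*I*√20563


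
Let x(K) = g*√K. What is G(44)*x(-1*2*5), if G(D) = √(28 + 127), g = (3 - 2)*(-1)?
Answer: -5*I*√62 ≈ -39.37*I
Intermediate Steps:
g = -1 (g = 1*(-1) = -1)
x(K) = -√K
G(D) = √155
G(44)*x(-1*2*5) = √155*(-√(-1*2*5)) = √155*(-√(-2*5)) = √155*(-√(-10)) = √155*(-I*√10) = -5*I*√62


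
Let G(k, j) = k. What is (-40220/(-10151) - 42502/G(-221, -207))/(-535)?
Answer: -440326422/1200203485 ≈ -0.36688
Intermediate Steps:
(-40220/(-10151) - 42502/G(-221, -207))/(-535) = (-40220/(-10151) - 42502/(-221))/(-535) = (-40220*(-1/10151) - 42502*(-1/221))*(-1/535) = (40220/10151 + 42502/221)*(-1/535) = (440326422/2243371)*(-1/535) = -440326422/1200203485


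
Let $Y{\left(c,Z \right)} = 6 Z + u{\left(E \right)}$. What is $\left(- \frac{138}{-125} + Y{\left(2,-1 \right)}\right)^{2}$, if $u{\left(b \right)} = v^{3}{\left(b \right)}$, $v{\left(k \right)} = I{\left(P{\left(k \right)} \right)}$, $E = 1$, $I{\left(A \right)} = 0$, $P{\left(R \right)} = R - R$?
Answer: $\frac{374544}{15625} \approx 23.971$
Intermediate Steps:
$P{\left(R \right)} = 0$
$v{\left(k \right)} = 0$
$u{\left(b \right)} = 0$ ($u{\left(b \right)} = 0^{3} = 0$)
$Y{\left(c,Z \right)} = 6 Z$ ($Y{\left(c,Z \right)} = 6 Z + 0 = 6 Z$)
$\left(- \frac{138}{-125} + Y{\left(2,-1 \right)}\right)^{2} = \left(- \frac{138}{-125} + 6 \left(-1\right)\right)^{2} = \left(\left(-138\right) \left(- \frac{1}{125}\right) - 6\right)^{2} = \left(\frac{138}{125} - 6\right)^{2} = \left(- \frac{612}{125}\right)^{2} = \frac{374544}{15625}$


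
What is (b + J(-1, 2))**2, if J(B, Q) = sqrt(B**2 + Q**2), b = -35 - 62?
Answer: (97 - sqrt(5))**2 ≈ 8980.2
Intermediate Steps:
b = -97
(b + J(-1, 2))**2 = (-97 + sqrt((-1)**2 + 2**2))**2 = (-97 + sqrt(1 + 4))**2 = (-97 + sqrt(5))**2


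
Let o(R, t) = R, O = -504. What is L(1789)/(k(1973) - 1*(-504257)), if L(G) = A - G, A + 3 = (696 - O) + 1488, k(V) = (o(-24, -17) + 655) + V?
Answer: 896/506861 ≈ 0.0017677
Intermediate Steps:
k(V) = 631 + V (k(V) = (-24 + 655) + V = 631 + V)
A = 2685 (A = -3 + ((696 - 1*(-504)) + 1488) = -3 + ((696 + 504) + 1488) = -3 + (1200 + 1488) = -3 + 2688 = 2685)
L(G) = 2685 - G
L(1789)/(k(1973) - 1*(-504257)) = (2685 - 1*1789)/((631 + 1973) - 1*(-504257)) = (2685 - 1789)/(2604 + 504257) = 896/506861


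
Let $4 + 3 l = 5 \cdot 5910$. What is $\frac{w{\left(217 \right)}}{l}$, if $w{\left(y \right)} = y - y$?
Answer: $0$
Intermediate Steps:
$w{\left(y \right)} = 0$
$l = \frac{29546}{3}$ ($l = - \frac{4}{3} + \frac{5 \cdot 5910}{3} = - \frac{4}{3} + \frac{1}{3} \cdot 29550 = - \frac{4}{3} + 9850 = \frac{29546}{3} \approx 9848.7$)
$\frac{w{\left(217 \right)}}{l} = \frac{0}{\frac{29546}{3}} = 0 \cdot \frac{3}{29546} = 0$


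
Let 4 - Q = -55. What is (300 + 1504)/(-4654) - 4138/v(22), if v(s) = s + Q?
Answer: -9702188/188487 ≈ -51.474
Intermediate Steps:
Q = 59 (Q = 4 - 1*(-55) = 4 + 55 = 59)
v(s) = 59 + s (v(s) = s + 59 = 59 + s)
(300 + 1504)/(-4654) - 4138/v(22) = (300 + 1504)/(-4654) - 4138/(59 + 22) = 1804*(-1/4654) - 4138/81 = -902/2327 - 4138*1/81 = -902/2327 - 4138/81 = -9702188/188487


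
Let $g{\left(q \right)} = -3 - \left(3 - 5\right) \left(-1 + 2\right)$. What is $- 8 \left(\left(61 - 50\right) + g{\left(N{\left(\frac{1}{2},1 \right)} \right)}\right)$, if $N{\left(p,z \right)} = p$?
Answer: $-80$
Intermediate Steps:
$g{\left(q \right)} = -1$ ($g{\left(q \right)} = -3 - \left(-2\right) 1 = -3 - -2 = -3 + 2 = -1$)
$- 8 \left(\left(61 - 50\right) + g{\left(N{\left(\frac{1}{2},1 \right)} \right)}\right) = - 8 \left(\left(61 - 50\right) - 1\right) = - 8 \left(11 - 1\right) = \left(-8\right) 10 = -80$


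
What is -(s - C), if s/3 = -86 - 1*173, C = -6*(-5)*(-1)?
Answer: 747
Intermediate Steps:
C = -30 (C = 30*(-1) = -30)
s = -777 (s = 3*(-86 - 1*173) = 3*(-86 - 173) = 3*(-259) = -777)
-(s - C) = -(-777 - 1*(-30)) = -(-777 + 30) = -1*(-747) = 747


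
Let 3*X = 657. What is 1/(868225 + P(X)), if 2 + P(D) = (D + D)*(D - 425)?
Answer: 1/777995 ≈ 1.2854e-6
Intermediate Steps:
X = 219 (X = (⅓)*657 = 219)
P(D) = -2 + 2*D*(-425 + D) (P(D) = -2 + (D + D)*(D - 425) = -2 + (2*D)*(-425 + D) = -2 + 2*D*(-425 + D))
1/(868225 + P(X)) = 1/(868225 + (-2 - 850*219 + 2*219²)) = 1/(868225 + (-2 - 186150 + 2*47961)) = 1/(868225 + (-2 - 186150 + 95922)) = 1/(868225 - 90230) = 1/777995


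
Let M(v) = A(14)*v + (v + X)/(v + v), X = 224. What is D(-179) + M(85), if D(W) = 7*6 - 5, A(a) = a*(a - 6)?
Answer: 1624999/170 ≈ 9558.8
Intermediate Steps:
A(a) = a*(-6 + a)
D(W) = 37 (D(W) = 42 - 5 = 37)
M(v) = 112*v + (224 + v)/(2*v) (M(v) = (14*(-6 + 14))*v + (v + 224)/(v + v) = (14*8)*v + (224 + v)/((2*v)) = 112*v + (224 + v)*(1/(2*v)) = 112*v + (224 + v)/(2*v))
D(-179) + M(85) = 37 + (½ + 112*85 + 112/85) = 37 + (½ + 9520 + 112*(1/85)) = 37 + (½ + 9520 + 112/85) = 37 + 1618709/170 = 1624999/170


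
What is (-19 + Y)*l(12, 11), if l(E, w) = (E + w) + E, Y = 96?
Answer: 2695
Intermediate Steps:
l(E, w) = w + 2*E
(-19 + Y)*l(12, 11) = (-19 + 96)*(11 + 2*12) = 77*(11 + 24) = 77*35 = 2695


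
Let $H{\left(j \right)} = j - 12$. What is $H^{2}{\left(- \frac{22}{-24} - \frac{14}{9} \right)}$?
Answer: $\frac{207025}{1296} \approx 159.74$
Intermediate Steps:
$H{\left(j \right)} = -12 + j$
$H^{2}{\left(- \frac{22}{-24} - \frac{14}{9} \right)} = \left(-12 - \left(- \frac{11}{12} + \frac{14}{9}\right)\right)^{2} = \left(-12 - \frac{23}{36}\right)^{2} = \left(- \frac{455}{36}\right)^{2} = \frac{207025}{1296}$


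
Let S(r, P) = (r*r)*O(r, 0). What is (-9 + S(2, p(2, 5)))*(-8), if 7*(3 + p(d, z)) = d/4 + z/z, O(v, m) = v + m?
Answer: 8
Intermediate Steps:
O(v, m) = m + v
p(d, z) = -20/7 + d/28 (p(d, z) = -3 + (d/4 + z/z)/7 = -3 + (d*(¼) + 1)/7 = -3 + (d/4 + 1)/7 = -3 + (1 + d/4)/7 = -3 + (⅐ + d/28) = -20/7 + d/28)
S(r, P) = r³ (S(r, P) = (r*r)*(0 + r) = r²*r = r³)
(-9 + S(2, p(2, 5)))*(-8) = (-9 + 2³)*(-8) = (-9 + 8)*(-8) = -1*(-8) = 8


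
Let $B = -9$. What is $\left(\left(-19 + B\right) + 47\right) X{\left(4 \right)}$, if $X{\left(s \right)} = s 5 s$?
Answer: $1520$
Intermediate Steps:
$X{\left(s \right)} = 5 s^{2}$ ($X{\left(s \right)} = 5 s s = 5 s^{2}$)
$\left(\left(-19 + B\right) + 47\right) X{\left(4 \right)} = \left(\left(-19 - 9\right) + 47\right) 5 \cdot 4^{2} = \left(-28 + 47\right) 5 \cdot 16 = 19 \cdot 80 = 1520$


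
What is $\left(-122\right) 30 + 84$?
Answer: $-3576$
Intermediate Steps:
$\left(-122\right) 30 + 84 = -3660 + 84 = -3576$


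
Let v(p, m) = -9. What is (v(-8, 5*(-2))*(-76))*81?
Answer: 55404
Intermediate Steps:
(v(-8, 5*(-2))*(-76))*81 = -9*(-76)*81 = 684*81 = 55404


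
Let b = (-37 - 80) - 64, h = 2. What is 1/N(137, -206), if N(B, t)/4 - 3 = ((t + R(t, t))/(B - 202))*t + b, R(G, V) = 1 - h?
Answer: -65/216848 ≈ -0.00029975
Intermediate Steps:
R(G, V) = -1 (R(G, V) = 1 - 1*2 = 1 - 2 = -1)
b = -181 (b = -117 - 64 = -181)
N(B, t) = -712 + 4*t*(-1 + t)/(-202 + B) (N(B, t) = 12 + 4*(((t - 1)/(B - 202))*t - 181) = 12 + 4*(((-1 + t)/(-202 + B))*t - 181) = 12 + 4*(t*(-1 + t)/(-202 + B) - 181) = 12 + 4*(-181 + t*(-1 + t)/(-202 + B)) = 12 + (-724 + 4*t*(-1 + t)/(-202 + B)) = -712 + 4*t*(-1 + t)/(-202 + B))
1/N(137, -206) = 1/(4*(35956 + (-206)² - 1*(-206) - 178*137)/(-202 + 137)) = 1/(4*(35956 + 42436 + 206 - 24386)/(-65)) = 1/(4*(-1/65)*54212) = 1/(-216848/65) = -65/216848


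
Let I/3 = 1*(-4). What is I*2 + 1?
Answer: -23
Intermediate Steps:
I = -12 (I = 3*(1*(-4)) = 3*(-4) = -12)
I*2 + 1 = -12*2 + 1 = -24 + 1 = -23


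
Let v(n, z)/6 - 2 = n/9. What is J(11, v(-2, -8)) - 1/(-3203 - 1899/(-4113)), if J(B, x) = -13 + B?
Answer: -2926663/1463560 ≈ -1.9997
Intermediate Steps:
v(n, z) = 12 + 2*n/3 (v(n, z) = 12 + 6*(n/9) = 12 + 2*n/3)
J(11, v(-2, -8)) - 1/(-3203 - 1899/(-4113)) = (-13 + 11) - 1/(-3203 - 1899/(-4113)) = -2 - 1/(-3203 - 1899*(-1/4113)) = -2 - 1/(-3203 + 211/457) = -2 - 1/(-1463560/457) = -2 - 1*(-457/1463560) = -2 + 457/1463560 = -2926663/1463560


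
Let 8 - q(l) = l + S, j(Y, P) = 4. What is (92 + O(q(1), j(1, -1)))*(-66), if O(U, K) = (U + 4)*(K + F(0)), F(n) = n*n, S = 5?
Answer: -7656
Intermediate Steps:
F(n) = n²
q(l) = 3 - l (q(l) = 8 - (l + 5) = 8 - (5 + l) = 8 + (-5 - l) = 3 - l)
O(U, K) = K*(4 + U) (O(U, K) = (U + 4)*(K + 0²) = (4 + U)*(K + 0) = (4 + U)*K = K*(4 + U))
(92 + O(q(1), j(1, -1)))*(-66) = (92 + 4*(4 + (3 - 1*1)))*(-66) = (92 + 4*(4 + (3 - 1)))*(-66) = (92 + 4*(4 + 2))*(-66) = (92 + 4*6)*(-66) = (92 + 24)*(-66) = 116*(-66) = -7656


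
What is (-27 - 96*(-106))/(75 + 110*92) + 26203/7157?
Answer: 339775978/72965615 ≈ 4.6567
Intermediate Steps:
(-27 - 96*(-106))/(75 + 110*92) + 26203/7157 = (-27 + 10176)/(75 + 10120) + 26203*(1/7157) = 10149/10195 + 26203/7157 = 339775978/72965615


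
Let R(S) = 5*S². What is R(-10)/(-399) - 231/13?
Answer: -98669/5187 ≈ -19.022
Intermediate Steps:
R(-10)/(-399) - 231/13 = (5*(-10)²)/(-399) - 231/13 = (5*100)*(-1/399) - 231*1/13 = 500*(-1/399) - 231/13 = -500/399 - 231/13 = -98669/5187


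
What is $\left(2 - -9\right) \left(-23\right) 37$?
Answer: $-9361$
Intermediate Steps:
$\left(2 - -9\right) \left(-23\right) 37 = \left(2 + 9\right) \left(-23\right) 37 = 11 \left(-23\right) 37 = \left(-253\right) 37 = -9361$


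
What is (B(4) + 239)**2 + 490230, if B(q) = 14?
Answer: 554239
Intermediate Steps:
(B(4) + 239)**2 + 490230 = (14 + 239)**2 + 490230 = 253**2 + 490230 = 64009 + 490230 = 554239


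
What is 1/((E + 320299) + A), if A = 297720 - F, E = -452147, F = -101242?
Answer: 1/267114 ≈ 3.7437e-6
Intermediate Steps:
A = 398962 (A = 297720 - 1*(-101242) = 297720 + 101242 = 398962)
1/((E + 320299) + A) = 1/((-452147 + 320299) + 398962) = 1/(-131848 + 398962) = 1/267114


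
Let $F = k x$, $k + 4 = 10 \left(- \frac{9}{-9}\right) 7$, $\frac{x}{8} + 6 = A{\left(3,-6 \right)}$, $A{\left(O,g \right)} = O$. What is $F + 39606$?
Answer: $38022$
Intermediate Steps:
$x = -24$ ($x = -48 + 8 \cdot 3 = -48 + 24 = -24$)
$k = 66$ ($k = -4 + 10 \left(- \frac{9}{-9}\right) 7 = -4 + 10 \left(\left(-9\right) \left(- \frac{1}{9}\right)\right) 7 = -4 + 10 \cdot 1 \cdot 7 = -4 + 10 \cdot 7 = -4 + 70 = 66$)
$F = -1584$ ($F = 66 \left(-24\right) = -1584$)
$F + 39606 = -1584 + 39606 = 38022$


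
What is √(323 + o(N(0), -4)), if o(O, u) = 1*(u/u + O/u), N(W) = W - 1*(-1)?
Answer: √1295/2 ≈ 17.993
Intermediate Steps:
N(W) = 1 + W (N(W) = W + 1 = 1 + W)
o(O, u) = 1 + O/u (o(O, u) = 1*(1 + O/u) = 1 + O/u)
√(323 + o(N(0), -4)) = √(323 + ((1 + 0) - 4)/(-4)) = √(323 - (1 - 4)/4) = √(323 - ¼*(-3)) = √(323 + ¾) = √(1295/4) = √1295/2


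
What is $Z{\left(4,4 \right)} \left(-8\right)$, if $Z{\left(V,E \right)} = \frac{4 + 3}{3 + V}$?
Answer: $-8$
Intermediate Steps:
$Z{\left(V,E \right)} = \frac{7}{3 + V}$
$Z{\left(4,4 \right)} \left(-8\right) = \frac{7}{3 + 4} \left(-8\right) = \frac{7}{7} \left(-8\right) = 7 \cdot \frac{1}{7} \left(-8\right) = 1 \left(-8\right) = -8$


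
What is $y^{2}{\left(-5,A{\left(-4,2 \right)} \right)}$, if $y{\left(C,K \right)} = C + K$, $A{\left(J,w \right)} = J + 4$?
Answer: $25$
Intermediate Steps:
$A{\left(J,w \right)} = 4 + J$
$y^{2}{\left(-5,A{\left(-4,2 \right)} \right)} = \left(-5 + \left(4 - 4\right)\right)^{2} = \left(-5 + 0\right)^{2} = \left(-5\right)^{2} = 25$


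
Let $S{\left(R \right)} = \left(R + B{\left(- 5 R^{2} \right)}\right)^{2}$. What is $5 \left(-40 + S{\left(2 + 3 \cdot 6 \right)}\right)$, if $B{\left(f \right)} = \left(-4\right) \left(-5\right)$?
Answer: $7800$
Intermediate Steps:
$B{\left(f \right)} = 20$
$S{\left(R \right)} = \left(20 + R\right)^{2}$ ($S{\left(R \right)} = \left(R + 20\right)^{2} = \left(20 + R\right)^{2}$)
$5 \left(-40 + S{\left(2 + 3 \cdot 6 \right)}\right) = 5 \left(-40 + \left(20 + \left(2 + 3 \cdot 6\right)\right)^{2}\right) = 5 \left(-40 + \left(20 + \left(2 + 18\right)\right)^{2}\right) = 5 \left(-40 + \left(20 + 20\right)^{2}\right) = 5 \left(-40 + 40^{2}\right) = 5 \left(-40 + 1600\right) = 5 \cdot 1560 = 7800$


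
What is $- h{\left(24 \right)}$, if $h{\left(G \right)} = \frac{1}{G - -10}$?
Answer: $- \frac{1}{34} \approx -0.029412$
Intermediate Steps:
$h{\left(G \right)} = \frac{1}{10 + G}$ ($h{\left(G \right)} = \frac{1}{G + \left(-4 + 14\right)} = \frac{1}{G + 10} = \frac{1}{10 + G}$)
$- h{\left(24 \right)} = - \frac{1}{10 + 24} = - \frac{1}{34}$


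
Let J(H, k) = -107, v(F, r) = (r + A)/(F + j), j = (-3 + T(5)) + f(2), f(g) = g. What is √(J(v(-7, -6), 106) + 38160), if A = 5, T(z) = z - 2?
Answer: √38053 ≈ 195.07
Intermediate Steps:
T(z) = -2 + z
j = 2 (j = (-3 + (-2 + 5)) + 2 = (-3 + 3) + 2 = 0 + 2 = 2)
v(F, r) = (5 + r)/(2 + F) (v(F, r) = (r + 5)/(F + 2) = (5 + r)/(2 + F))
√(J(v(-7, -6), 106) + 38160) = √(-107 + 38160) = √38053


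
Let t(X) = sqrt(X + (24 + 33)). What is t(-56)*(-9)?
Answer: -9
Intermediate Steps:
t(X) = sqrt(57 + X) (t(X) = sqrt(X + 57) = sqrt(57 + X))
t(-56)*(-9) = sqrt(57 - 56)*(-9) = sqrt(1)*(-9) = 1*(-9) = -9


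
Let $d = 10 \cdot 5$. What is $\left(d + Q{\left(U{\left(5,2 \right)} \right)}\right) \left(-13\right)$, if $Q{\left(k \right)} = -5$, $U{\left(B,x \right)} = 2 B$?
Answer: $-585$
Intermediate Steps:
$d = 50$
$\left(d + Q{\left(U{\left(5,2 \right)} \right)}\right) \left(-13\right) = \left(50 - 5\right) \left(-13\right) = 45 \left(-13\right) = -585$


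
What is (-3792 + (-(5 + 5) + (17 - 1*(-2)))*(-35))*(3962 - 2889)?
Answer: -4406811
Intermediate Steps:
(-3792 + (-(5 + 5) + (17 - 1*(-2)))*(-35))*(3962 - 2889) = (-3792 + (-1*10 + (17 + 2))*(-35))*1073 = (-3792 + (-10 + 19)*(-35))*1073 = (-3792 + 9*(-35))*1073 = (-3792 - 315)*1073 = -4107*1073 = -4406811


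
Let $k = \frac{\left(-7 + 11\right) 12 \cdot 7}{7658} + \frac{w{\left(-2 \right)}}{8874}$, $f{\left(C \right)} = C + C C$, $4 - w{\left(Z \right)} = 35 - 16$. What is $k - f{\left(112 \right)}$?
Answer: $- \frac{20477668799}{1618026} \approx -12656.0$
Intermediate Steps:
$w{\left(Z \right)} = -15$ ($w{\left(Z \right)} = 4 - \left(35 - 16\right) = 4 - 19 = -15$)
$f{\left(C \right)} = C + C^{2}$
$k = \frac{68257}{1618026}$ ($k = \frac{\left(-7 + 11\right) 12 \cdot 7}{7658} - \frac{15}{8874} = 4 \cdot 12 \cdot 7 \cdot \frac{1}{7658} - \frac{5}{2958} = 48 \cdot 7 \cdot \frac{1}{7658} - \frac{5}{2958} = 336 \cdot \frac{1}{7658} - \frac{5}{2958} = \frac{24}{547} - \frac{5}{2958} = \frac{68257}{1618026} \approx 0.042185$)
$k - f{\left(112 \right)} = \frac{68257}{1618026} - 112 \left(1 + 112\right) = \frac{68257}{1618026} - 112 \cdot 113 = \frac{68257}{1618026} - 12656 = - \frac{20477668799}{1618026}$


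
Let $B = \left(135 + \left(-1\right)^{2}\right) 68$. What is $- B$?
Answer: $-9248$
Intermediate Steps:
$B = 9248$ ($B = \left(135 + 1\right) 68 = 136 \cdot 68 = 9248$)
$- B = \left(-1\right) 9248 = -9248$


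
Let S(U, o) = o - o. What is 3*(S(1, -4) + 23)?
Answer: 69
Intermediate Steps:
S(U, o) = 0
3*(S(1, -4) + 23) = 3*(0 + 23) = 3*23 = 69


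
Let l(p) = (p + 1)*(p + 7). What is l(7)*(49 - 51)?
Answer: -224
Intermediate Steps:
l(p) = (1 + p)*(7 + p)
l(7)*(49 - 51) = (7 + 7**2 + 8*7)*(49 - 51) = (7 + 49 + 56)*(-2) = 112*(-2) = -224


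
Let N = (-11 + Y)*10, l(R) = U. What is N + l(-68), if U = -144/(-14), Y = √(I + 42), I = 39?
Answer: -68/7 ≈ -9.7143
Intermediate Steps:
Y = 9 (Y = √(39 + 42) = √81 = 9)
U = 72/7 (U = -144*(-1/14) = 72/7 ≈ 10.286)
l(R) = 72/7
N = -20 (N = (-11 + 9)*10 = -2*10 = -20)
N + l(-68) = -20 + 72/7 = -68/7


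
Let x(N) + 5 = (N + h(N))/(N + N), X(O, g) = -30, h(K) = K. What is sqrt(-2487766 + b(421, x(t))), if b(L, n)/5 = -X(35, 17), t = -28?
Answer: 8*I*sqrt(38869) ≈ 1577.2*I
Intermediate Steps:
x(N) = -4 (x(N) = -5 + (N + N)/(N + N) = -5 + (2*N)/((2*N)) = -5 + (2*N)*(1/(2*N)) = -5 + 1 = -4)
b(L, n) = 150 (b(L, n) = 5*(-1*(-30)) = 5*30 = 150)
sqrt(-2487766 + b(421, x(t))) = sqrt(-2487766 + 150) = sqrt(-2487616) = 8*I*sqrt(38869)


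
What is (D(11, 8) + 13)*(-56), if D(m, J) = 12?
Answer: -1400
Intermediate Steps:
(D(11, 8) + 13)*(-56) = (12 + 13)*(-56) = 25*(-56) = -1400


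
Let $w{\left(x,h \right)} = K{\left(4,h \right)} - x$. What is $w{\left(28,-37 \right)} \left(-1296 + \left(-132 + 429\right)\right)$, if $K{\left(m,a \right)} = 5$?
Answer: $22977$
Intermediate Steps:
$w{\left(x,h \right)} = 5 - x$
$w{\left(28,-37 \right)} \left(-1296 + \left(-132 + 429\right)\right) = \left(5 - 28\right) \left(-1296 + \left(-132 + 429\right)\right) = \left(5 - 28\right) \left(-1296 + 297\right) = \left(-23\right) \left(-999\right) = 22977$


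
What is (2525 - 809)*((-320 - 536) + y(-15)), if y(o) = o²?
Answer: -1082796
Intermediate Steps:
(2525 - 809)*((-320 - 536) + y(-15)) = (2525 - 809)*((-320 - 536) + (-15)²) = 1716*(-856 + 225) = 1716*(-631) = -1082796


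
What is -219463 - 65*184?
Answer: -231423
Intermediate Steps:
-219463 - 65*184 = -219463 - 1*11960 = -219463 - 11960 = -231423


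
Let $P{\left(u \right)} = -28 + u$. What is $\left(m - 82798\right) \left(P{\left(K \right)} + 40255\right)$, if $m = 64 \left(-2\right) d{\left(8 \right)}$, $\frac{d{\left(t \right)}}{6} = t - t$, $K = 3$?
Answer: $-3330963540$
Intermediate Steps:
$d{\left(t \right)} = 0$ ($d{\left(t \right)} = 6 \left(t - t\right) = 6 \cdot 0 = 0$)
$m = 0$ ($m = 64 \left(-2\right) 0 = \left(-128\right) 0 = 0$)
$\left(m - 82798\right) \left(P{\left(K \right)} + 40255\right) = \left(0 - 82798\right) \left(\left(-28 + 3\right) + 40255\right) = - 82798 \left(-25 + 40255\right) = \left(-82798\right) 40230 = -3330963540$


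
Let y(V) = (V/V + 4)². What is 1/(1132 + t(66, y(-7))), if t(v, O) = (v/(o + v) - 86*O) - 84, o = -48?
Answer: -3/3295 ≈ -0.00091047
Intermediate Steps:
y(V) = 25 (y(V) = (1 + 4)² = 5² = 25)
t(v, O) = -84 - 86*O + v/(-48 + v) (t(v, O) = (v/(-48 + v) - 86*O) - 84 = (-86*O + v/(-48 + v)) - 84 = -84 - 86*O + v/(-48 + v))
1/(1132 + t(66, y(-7))) = 1/(1132 + (4032 - 83*66 + 4128*25 - 86*25*66)/(-48 + 66)) = 1/(1132 + (4032 - 5478 + 103200 - 141900)/18) = 1/(1132 + (1/18)*(-40146)) = 1/(1132 - 6691/3) = 1/(-3295/3) = -3/3295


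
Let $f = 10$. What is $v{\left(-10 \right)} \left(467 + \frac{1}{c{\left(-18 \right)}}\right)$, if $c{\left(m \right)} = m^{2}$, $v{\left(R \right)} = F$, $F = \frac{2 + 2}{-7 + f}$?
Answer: $\frac{151309}{243} \approx 622.67$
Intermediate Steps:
$F = \frac{4}{3}$ ($F = \frac{2 + 2}{-7 + 10} = \frac{4}{3} \approx 1.3333$)
$v{\left(R \right)} = \frac{4}{3}$
$v{\left(-10 \right)} \left(467 + \frac{1}{c{\left(-18 \right)}}\right) = \frac{4 \left(467 + \frac{1}{\left(-18\right)^{2}}\right)}{3} = \frac{4 \left(467 + \frac{1}{324}\right)}{3} = \frac{4}{3} \cdot \frac{151309}{324} = \frac{151309}{243}$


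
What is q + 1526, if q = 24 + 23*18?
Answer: 1964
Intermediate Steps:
q = 438 (q = 24 + 414 = 438)
q + 1526 = 438 + 1526 = 1964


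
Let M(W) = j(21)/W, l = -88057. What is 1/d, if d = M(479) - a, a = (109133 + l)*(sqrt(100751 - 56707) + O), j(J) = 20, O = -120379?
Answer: 5597274535261/14200845742848318456048 + 13298170919*sqrt(91)/184610994657028139928624 ≈ 3.9484e-10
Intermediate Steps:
M(W) = 20/W
a = -2537107804 + 463672*sqrt(91) (a = (109133 - 88057)*(sqrt(100751 - 56707) - 120379) = 21076*(sqrt(44044) - 120379) = 21076*(22*sqrt(91) - 120379) = 21076*(-120379 + 22*sqrt(91)) = -2537107804 + 463672*sqrt(91) ≈ -2.5327e+9)
d = 1215274638136/479 - 463672*sqrt(91) (d = 20/479 - (-2537107804 + 463672*sqrt(91)) = 20*(1/479) + (2537107804 - 463672*sqrt(91)) = 20/479 + (2537107804 - 463672*sqrt(91)) = 1215274638136/479 - 463672*sqrt(91) ≈ 2.5327e+9)
1/d = 1/(1215274638136/479 - 463672*sqrt(91))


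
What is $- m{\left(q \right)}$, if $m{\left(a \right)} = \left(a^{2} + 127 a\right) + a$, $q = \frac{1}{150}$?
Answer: $- \frac{19201}{22500} \approx -0.85338$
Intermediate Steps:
$q = \frac{1}{150} \approx 0.0066667$
$m{\left(a \right)} = a^{2} + 128 a$
$- m{\left(q \right)} = - \frac{128 + \frac{1}{150}}{150} = - \frac{19201}{150 \cdot 150} = \left(-1\right) \frac{19201}{22500} = - \frac{19201}{22500}$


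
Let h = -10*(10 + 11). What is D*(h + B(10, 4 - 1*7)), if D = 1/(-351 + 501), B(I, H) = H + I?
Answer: -203/150 ≈ -1.3533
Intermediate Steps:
h = -210 (h = -10*21 = -210)
D = 1/150 ≈ 0.0066667
D*(h + B(10, 4 - 1*7)) = (-210 + ((4 - 1*7) + 10))/150 = (-210 + ((4 - 7) + 10))/150 = (-210 + (-3 + 10))/150 = (-210 + 7)/150 = (1/150)*(-203) = -203/150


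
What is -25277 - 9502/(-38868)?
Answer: -491228467/19434 ≈ -25277.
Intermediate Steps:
-25277 - 9502/(-38868) = -25277 - 9502*(-1)/38868 = -25277 - 1*(-4751/19434) = -25277 + 4751/19434 = -491228467/19434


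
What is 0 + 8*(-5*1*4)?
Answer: -160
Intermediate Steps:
0 + 8*(-5*1*4) = 0 + 8*(-5*4) = 0 + 8*(-20) = 0 - 160 = -160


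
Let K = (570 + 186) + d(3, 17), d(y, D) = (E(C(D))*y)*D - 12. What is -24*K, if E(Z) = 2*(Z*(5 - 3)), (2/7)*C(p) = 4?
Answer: -86400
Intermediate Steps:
C(p) = 14 (C(p) = (7/2)*4 = 14)
E(Z) = 4*Z (E(Z) = 2*(Z*2) = 2*(2*Z) = 4*Z)
d(y, D) = -12 + 56*D*y (d(y, D) = ((4*14)*y)*D - 12 = (56*y)*D - 12 = 56*D*y - 12 = -12 + 56*D*y)
K = 3600 (K = (570 + 186) + (-12 + 56*17*3) = 756 + (-12 + 2856) = 756 + 2844 = 3600)
-24*K = -24*3600 = -86400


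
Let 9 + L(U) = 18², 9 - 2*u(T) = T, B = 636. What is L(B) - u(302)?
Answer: 923/2 ≈ 461.50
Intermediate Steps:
u(T) = 9/2 - T/2
L(U) = 315 (L(U) = -9 + 18² = -9 + 324 = 315)
L(B) - u(302) = 315 - (9/2 - ½*302) = 315 - (9/2 - 151) = 315 - 1*(-293/2) = 315 + 293/2 = 923/2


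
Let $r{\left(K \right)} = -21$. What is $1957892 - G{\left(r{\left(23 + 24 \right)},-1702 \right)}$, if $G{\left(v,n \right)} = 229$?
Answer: $1957663$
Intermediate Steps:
$1957892 - G{\left(r{\left(23 + 24 \right)},-1702 \right)} = 1957892 - 229 = 1957663$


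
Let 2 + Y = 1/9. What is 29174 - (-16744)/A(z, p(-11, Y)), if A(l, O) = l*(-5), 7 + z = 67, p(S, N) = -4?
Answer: 2183864/75 ≈ 29118.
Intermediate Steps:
Y = -17/9 (Y = -2 + 1/9 = -2 + 1*(⅑) = -2 + ⅑ = -17/9 ≈ -1.8889)
z = 60 (z = -7 + 67 = 60)
A(l, O) = -5*l
29174 - (-16744)/A(z, p(-11, Y)) = 29174 - (-16744)/((-5*60)) = 29174 - (-16744)/(-300) = 29174 - (-16744)*(-1)/300 = 29174 - 1*4186/75 = 29174 - 4186/75 = 2183864/75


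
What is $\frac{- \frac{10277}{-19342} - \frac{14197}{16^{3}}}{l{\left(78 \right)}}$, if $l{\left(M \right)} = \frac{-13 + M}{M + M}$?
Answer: $- \frac{348755673}{49515520} \approx -7.0434$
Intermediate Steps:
$l{\left(M \right)} = \frac{-13 + M}{2 M}$
$\frac{- \frac{10277}{-19342} - \frac{14197}{16^{3}}}{l{\left(78 \right)}} = \frac{- \frac{10277}{-19342} - \frac{14197}{16^{3}}}{\frac{1}{2} \cdot \frac{1}{78} \left(-13 + 78\right)} = \frac{\left(-10277\right) \left(- \frac{1}{19342}\right) - \frac{14197}{4096}}{\frac{1}{2} \cdot \frac{1}{78} \cdot 65} = \frac{\frac{10277}{19342} - \frac{14197}{4096}}{\frac{5}{12}} = \left(\frac{10277}{19342} - \frac{14197}{4096}\right) \frac{12}{5} = \left(- \frac{116251891}{39612416}\right) \frac{12}{5} = - \frac{348755673}{49515520}$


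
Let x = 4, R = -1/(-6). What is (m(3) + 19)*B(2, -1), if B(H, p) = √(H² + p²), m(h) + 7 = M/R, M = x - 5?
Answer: 6*√5 ≈ 13.416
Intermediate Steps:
R = ⅙ (R = -1*(-⅙) = ⅙ ≈ 0.16667)
M = -1 (M = 4 - 5 = -1)
m(h) = -13 (m(h) = -7 - 1/⅙ = -7 - 1*6 = -7 - 6 = -13)
(m(3) + 19)*B(2, -1) = (-13 + 19)*√(2² + (-1)²) = 6*√(4 + 1) = 6*√5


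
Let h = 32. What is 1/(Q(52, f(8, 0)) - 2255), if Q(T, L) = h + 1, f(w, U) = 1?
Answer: -1/2222 ≈ -0.00045004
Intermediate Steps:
Q(T, L) = 33 (Q(T, L) = 32 + 1 = 33)
1/(Q(52, f(8, 0)) - 2255) = 1/(33 - 2255) = 1/(-2222) = -1/2222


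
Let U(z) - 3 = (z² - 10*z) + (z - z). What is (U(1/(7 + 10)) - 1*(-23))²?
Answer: 53949025/83521 ≈ 645.93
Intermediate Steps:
U(z) = 3 + z² - 10*z (U(z) = 3 + ((z² - 10*z) + (z - z)) = 3 + ((z² - 10*z) + 0) = 3 + (z² - 10*z) = 3 + z² - 10*z)
(U(1/(7 + 10)) - 1*(-23))² = ((3 + (1/(7 + 10))² - 10/(7 + 10)) - 1*(-23))² = ((3 + (1/17)² - 10/17) + 23)² = ((3 + (1/17)² - 10*1/17) + 23)² = ((3 + 1/289 - 10/17) + 23)² = (698/289 + 23)² = (7345/289)² = 53949025/83521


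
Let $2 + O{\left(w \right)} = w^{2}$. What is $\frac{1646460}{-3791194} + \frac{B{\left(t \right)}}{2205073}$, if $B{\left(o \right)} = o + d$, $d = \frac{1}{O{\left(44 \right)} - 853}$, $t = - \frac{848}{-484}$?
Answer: $- \frac{21585481671314079}{49703544818741671} \approx -0.43428$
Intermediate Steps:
$t = \frac{212}{121}$ ($t = \left(-848\right) \left(- \frac{1}{484}\right) = \frac{212}{121} \approx 1.7521$)
$O{\left(w \right)} = -2 + w^{2}$
$d = \frac{1}{1081}$ ($d = \frac{1}{\left(-2 + 44^{2}\right) - 853} = \frac{1}{\left(-2 + 1936\right) - 853} = \frac{1}{1934 - 853} = \frac{1}{1081} \approx 0.00092507$)
$B{\left(o \right)} = \frac{1}{1081} + o$ ($B{\left(o \right)} = o + \frac{1}{1081} = \frac{1}{1081} + o$)
$\frac{1646460}{-3791194} + \frac{B{\left(t \right)}}{2205073} = \frac{1646460}{-3791194} + \frac{\frac{1}{1081} + \frac{212}{121}}{2205073} = 1646460 \left(- \frac{1}{3791194}\right) + \frac{229293}{130801} \cdot \frac{1}{2205073} = - \frac{823230}{1895597} + \frac{229293}{288425753473} = - \frac{21585481671314079}{49703544818741671}$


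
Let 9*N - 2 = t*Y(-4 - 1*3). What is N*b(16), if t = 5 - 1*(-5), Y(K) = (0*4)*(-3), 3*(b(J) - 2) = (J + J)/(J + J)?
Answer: 14/27 ≈ 0.51852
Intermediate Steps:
b(J) = 7/3 (b(J) = 2 + ((J + J)/(J + J))/3 = 2 + ((2*J)/((2*J)))/3 = 2 + ((2*J)*(1/(2*J)))/3 = 2 + (⅓)*1 = 2 + ⅓ = 7/3)
Y(K) = 0 (Y(K) = 0*(-3) = 0)
t = 10 (t = 5 + 5 = 10)
N = 2/9 (N = 2/9 + (10*0)/9 = 2/9 + (⅑)*0 = 2/9 + 0 = 2/9 ≈ 0.22222)
N*b(16) = (2/9)*(7/3) = 14/27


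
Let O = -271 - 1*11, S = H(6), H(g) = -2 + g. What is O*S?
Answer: -1128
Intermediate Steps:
S = 4 (S = -2 + 6 = 4)
O = -282 (O = -271 - 11 = -282)
O*S = -282*4 = -1128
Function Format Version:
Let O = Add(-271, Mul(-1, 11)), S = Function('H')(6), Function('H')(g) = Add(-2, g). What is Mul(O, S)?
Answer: -1128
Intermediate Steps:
S = 4 (S = Add(-2, 6) = 4)
O = -282 (O = Add(-271, -11) = -282)
Mul(O, S) = Mul(-282, 4) = -1128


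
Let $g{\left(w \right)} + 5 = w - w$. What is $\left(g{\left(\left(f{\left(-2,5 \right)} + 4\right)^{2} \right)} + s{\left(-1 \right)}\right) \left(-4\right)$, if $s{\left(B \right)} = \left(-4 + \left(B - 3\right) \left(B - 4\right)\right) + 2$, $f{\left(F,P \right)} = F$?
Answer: $-52$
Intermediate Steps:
$s{\left(B \right)} = -2 + \left(-4 + B\right) \left(-3 + B\right)$ ($s{\left(B \right)} = \left(-4 + \left(-3 + B\right) \left(-4 + B\right)\right) + 2 = \left(-4 + \left(-4 + B\right) \left(-3 + B\right)\right) + 2 = -2 + \left(-4 + B\right) \left(-3 + B\right)$)
$g{\left(w \right)} = -5$ ($g{\left(w \right)} = -5 + \left(w - w\right) = -5 + 0 = -5$)
$\left(g{\left(\left(f{\left(-2,5 \right)} + 4\right)^{2} \right)} + s{\left(-1 \right)}\right) \left(-4\right) = \left(-5 + \left(10 + \left(-1\right)^{2} - -7\right)\right) \left(-4\right) = \left(-5 + \left(10 + 1 + 7\right)\right) \left(-4\right) = \left(-5 + 18\right) \left(-4\right) = 13 \left(-4\right) = -52$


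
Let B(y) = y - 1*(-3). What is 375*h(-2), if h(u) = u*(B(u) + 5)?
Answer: -4500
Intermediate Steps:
B(y) = 3 + y (B(y) = y + 3 = 3 + y)
h(u) = u*(8 + u) (h(u) = u*((3 + u) + 5) = u*(8 + u))
375*h(-2) = 375*(-2*(8 - 2)) = 375*(-2*6) = 375*(-12) = -4500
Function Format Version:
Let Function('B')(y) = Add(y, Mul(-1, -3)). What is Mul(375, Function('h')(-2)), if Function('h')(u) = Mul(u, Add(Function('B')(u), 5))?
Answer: -4500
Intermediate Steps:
Function('B')(y) = Add(3, y) (Function('B')(y) = Add(y, 3) = Add(3, y))
Function('h')(u) = Mul(u, Add(8, u)) (Function('h')(u) = Mul(u, Add(Add(3, u), 5)) = Mul(u, Add(8, u)))
Mul(375, Function('h')(-2)) = Mul(375, Mul(-2, Add(8, -2))) = Mul(375, Mul(-2, 6)) = Mul(375, -12) = -4500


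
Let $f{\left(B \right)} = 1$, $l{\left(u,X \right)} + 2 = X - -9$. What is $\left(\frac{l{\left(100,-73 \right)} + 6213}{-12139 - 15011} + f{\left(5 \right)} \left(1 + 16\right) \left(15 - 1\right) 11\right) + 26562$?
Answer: $\frac{264076951}{9050} \approx 29180.0$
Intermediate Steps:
$l{\left(u,X \right)} = 7 + X$ ($l{\left(u,X \right)} = -2 + \left(X - -9\right) = -2 + \left(X + 9\right) = -2 + \left(9 + X\right) = 7 + X$)
$\left(\frac{l{\left(100,-73 \right)} + 6213}{-12139 - 15011} + f{\left(5 \right)} \left(1 + 16\right) \left(15 - 1\right) 11\right) + 26562 = \left(\frac{\left(7 - 73\right) + 6213}{-12139 - 15011} + 1 \left(1 + 16\right) \left(15 - 1\right) 11\right) + 26562 = \left(\frac{-66 + 6213}{-27150} + 1 \cdot 17 \cdot 14 \cdot 11\right) + 26562 = \left(6147 \left(- \frac{1}{27150}\right) + 1 \cdot 238 \cdot 11\right) + 26562 = \left(- \frac{2049}{9050} + 238 \cdot 11\right) + 26562 = \left(- \frac{2049}{9050} + 2618\right) + 26562 = \frac{23690851}{9050} + 26562 = \frac{264076951}{9050}$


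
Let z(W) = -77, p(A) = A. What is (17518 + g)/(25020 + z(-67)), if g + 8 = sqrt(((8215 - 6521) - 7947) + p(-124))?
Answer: 17510/24943 + I*sqrt(6377)/24943 ≈ 0.702 + 0.0032015*I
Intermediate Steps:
g = -8 + I*sqrt(6377) (g = -8 + sqrt(((8215 - 6521) - 7947) - 124) = -8 + sqrt((1694 - 7947) - 124) = -8 + sqrt(-6253 - 124) = -8 + sqrt(-6377) = -8 + I*sqrt(6377) ≈ -8.0 + 79.856*I)
(17518 + g)/(25020 + z(-67)) = (17518 + (-8 + I*sqrt(6377)))/(25020 - 77) = (17510 + I*sqrt(6377))/24943 = (17510 + I*sqrt(6377))*(1/24943) = 17510/24943 + I*sqrt(6377)/24943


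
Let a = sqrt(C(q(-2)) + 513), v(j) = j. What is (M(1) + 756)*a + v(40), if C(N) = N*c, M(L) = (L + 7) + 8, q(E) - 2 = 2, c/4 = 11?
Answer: 40 + 772*sqrt(689) ≈ 20304.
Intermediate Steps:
c = 44 (c = 4*11 = 44)
q(E) = 4 (q(E) = 2 + 2 = 4)
M(L) = 15 + L (M(L) = (7 + L) + 8 = 15 + L)
C(N) = 44*N (C(N) = N*44 = 44*N)
a = sqrt(689) (a = sqrt(44*4 + 513) = sqrt(176 + 513) = sqrt(689) ≈ 26.249)
(M(1) + 756)*a + v(40) = ((15 + 1) + 756)*sqrt(689) + 40 = (16 + 756)*sqrt(689) + 40 = 772*sqrt(689) + 40 = 40 + 772*sqrt(689)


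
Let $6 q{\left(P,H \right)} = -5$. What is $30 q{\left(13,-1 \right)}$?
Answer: $-25$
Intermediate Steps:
$q{\left(P,H \right)} = - \frac{5}{6}$ ($q{\left(P,H \right)} = \frac{1}{6} \left(-5\right) = - \frac{5}{6}$)
$30 q{\left(13,-1 \right)} = 30 \left(- \frac{5}{6}\right) = -25$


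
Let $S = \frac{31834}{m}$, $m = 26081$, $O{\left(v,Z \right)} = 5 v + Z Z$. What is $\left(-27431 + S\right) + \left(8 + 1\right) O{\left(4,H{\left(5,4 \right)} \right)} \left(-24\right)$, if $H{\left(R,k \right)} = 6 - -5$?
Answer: $- \frac{137247183}{2371} \approx -57886.0$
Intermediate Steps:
$H{\left(R,k \right)} = 11$ ($H{\left(R,k \right)} = 6 + 5 = 11$)
$O{\left(v,Z \right)} = Z^{2} + 5 v$ ($O{\left(v,Z \right)} = 5 v + Z^{2} = Z^{2} + 5 v$)
$S = \frac{2894}{2371}$ ($S = \frac{31834}{26081} = 31834 \cdot \frac{1}{26081} = \frac{2894}{2371} \approx 1.2206$)
$\left(-27431 + S\right) + \left(8 + 1\right) O{\left(4,H{\left(5,4 \right)} \right)} \left(-24\right) = \left(-27431 + \frac{2894}{2371}\right) + \left(8 + 1\right) \left(11^{2} + 5 \cdot 4\right) \left(-24\right) = - \frac{65036007}{2371} + 9 \left(121 + 20\right) \left(-24\right) = - \frac{65036007}{2371} + 9 \cdot 141 \left(-24\right) = - \frac{65036007}{2371} + 1269 \left(-24\right) = - \frac{65036007}{2371} - 30456 = - \frac{137247183}{2371}$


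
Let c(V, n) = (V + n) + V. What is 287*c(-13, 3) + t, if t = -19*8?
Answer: -6753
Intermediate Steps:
c(V, n) = n + 2*V
t = -152
287*c(-13, 3) + t = 287*(3 + 2*(-13)) - 152 = 287*(3 - 26) - 152 = 287*(-23) - 152 = -6601 - 152 = -6753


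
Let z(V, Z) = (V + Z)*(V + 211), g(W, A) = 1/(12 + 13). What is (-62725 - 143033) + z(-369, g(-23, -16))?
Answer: -3686558/25 ≈ -1.4746e+5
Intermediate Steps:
g(W, A) = 1/25
z(V, Z) = (211 + V)*(V + Z) (z(V, Z) = (V + Z)*(211 + V) = (211 + V)*(V + Z))
(-62725 - 143033) + z(-369, g(-23, -16)) = (-62725 - 143033) + ((-369)**2 + 211*(-369) + 211*(1/25) - 369*1/25) = -205758 + (136161 - 77859 + 211/25 - 369/25) = -205758 + 1457392/25 = -3686558/25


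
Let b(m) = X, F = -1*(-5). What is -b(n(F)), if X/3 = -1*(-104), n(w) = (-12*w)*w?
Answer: -312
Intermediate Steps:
F = 5
n(w) = -12*w**2
X = 312 (X = 3*(-1*(-104)) = 3*104 = 312)
b(m) = 312
-b(n(F)) = -1*312 = -312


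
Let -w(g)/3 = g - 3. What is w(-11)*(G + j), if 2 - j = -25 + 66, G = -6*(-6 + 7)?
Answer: -1890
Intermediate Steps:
G = -6 (G = -6*1 = -6)
w(g) = 9 - 3*g (w(g) = -3*(g - 3) = -3*(-3 + g) = 9 - 3*g)
j = -39 (j = 2 - (-25 + 66) = 2 - 1*41 = 2 - 41 = -39)
w(-11)*(G + j) = (9 - 3*(-11))*(-6 - 39) = (9 + 33)*(-45) = 42*(-45) = -1890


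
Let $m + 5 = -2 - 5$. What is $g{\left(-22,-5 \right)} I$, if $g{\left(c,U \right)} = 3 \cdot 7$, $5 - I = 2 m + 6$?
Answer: $483$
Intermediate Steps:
$m = -12$ ($m = -5 - 7 = -12$)
$I = 23$ ($I = 5 - \left(2 \left(-12\right) + 6\right) = 5 - \left(-24 + 6\right) = 5 - -18 = 5 + 18 = 23$)
$g{\left(c,U \right)} = 21$
$g{\left(-22,-5 \right)} I = 21 \cdot 23 = 483$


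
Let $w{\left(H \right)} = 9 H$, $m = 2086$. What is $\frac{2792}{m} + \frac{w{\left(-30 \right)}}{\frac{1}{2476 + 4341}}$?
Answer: $- \frac{1919733974}{1043} \approx -1.8406 \cdot 10^{6}$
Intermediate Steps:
$\frac{2792}{m} + \frac{w{\left(-30 \right)}}{\frac{1}{2476 + 4341}} = \frac{2792}{2086} + \frac{9 \left(-30\right)}{\frac{1}{2476 + 4341}} = 2792 \cdot \frac{1}{2086} - \frac{270}{\frac{1}{6817}} = \frac{1396}{1043} - 270 \frac{1}{\frac{1}{6817}} = \frac{1396}{1043} - 1840590 = - \frac{1919733974}{1043}$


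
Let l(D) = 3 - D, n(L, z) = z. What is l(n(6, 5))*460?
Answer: -920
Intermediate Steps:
l(n(6, 5))*460 = (3 - 1*5)*460 = (3 - 5)*460 = -2*460 = -920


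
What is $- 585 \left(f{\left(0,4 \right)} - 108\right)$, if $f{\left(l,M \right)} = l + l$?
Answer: $63180$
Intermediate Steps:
$f{\left(l,M \right)} = 2 l$
$- 585 \left(f{\left(0,4 \right)} - 108\right) = - 585 \left(2 \cdot 0 - 108\right) = - 585 \left(0 - 108\right) = \left(-585\right) \left(-108\right) = 63180$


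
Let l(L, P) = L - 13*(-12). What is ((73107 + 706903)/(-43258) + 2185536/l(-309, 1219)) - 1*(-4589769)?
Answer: 5047100922448/1103079 ≈ 4.5755e+6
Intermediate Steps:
l(L, P) = 156 + L (l(L, P) = L + 156 = 156 + L)
((73107 + 706903)/(-43258) + 2185536/l(-309, 1219)) - 1*(-4589769) = ((73107 + 706903)/(-43258) + 2185536/(156 - 309)) - 1*(-4589769) = (780010*(-1/43258) + 2185536/(-153)) + 4589769 = (-390005/21629 + 2185536*(-1/153)) + 4589769 = (-390005/21629 - 728512/51) + 4589769 = -15776876303/1103079 + 4589769 = 5047100922448/1103079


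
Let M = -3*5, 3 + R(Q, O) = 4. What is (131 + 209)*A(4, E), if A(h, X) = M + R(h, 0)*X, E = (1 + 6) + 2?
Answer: -2040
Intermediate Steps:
R(Q, O) = 1 (R(Q, O) = -3 + 4 = 1)
E = 9 (E = 7 + 2 = 9)
M = -15
A(h, X) = -15 + X (A(h, X) = -15 + 1*X = -15 + X)
(131 + 209)*A(4, E) = (131 + 209)*(-15 + 9) = 340*(-6) = -2040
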